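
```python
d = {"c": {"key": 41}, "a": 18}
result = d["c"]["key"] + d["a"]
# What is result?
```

Trace (tracking result):
d = {'c': {'key': 41}, 'a': 18}  # -> d = {'c': {'key': 41}, 'a': 18}
result = d['c']['key'] + d['a']  # -> result = 59

Answer: 59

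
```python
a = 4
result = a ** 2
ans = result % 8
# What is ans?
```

Answer: 0

Derivation:
Trace (tracking ans):
a = 4  # -> a = 4
result = a ** 2  # -> result = 16
ans = result % 8  # -> ans = 0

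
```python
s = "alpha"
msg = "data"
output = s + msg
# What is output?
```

Trace (tracking output):
s = 'alpha'  # -> s = 'alpha'
msg = 'data'  # -> msg = 'data'
output = s + msg  # -> output = 'alphadata'

Answer: 'alphadata'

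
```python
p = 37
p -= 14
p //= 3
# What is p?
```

Answer: 7

Derivation:
Trace (tracking p):
p = 37  # -> p = 37
p -= 14  # -> p = 23
p //= 3  # -> p = 7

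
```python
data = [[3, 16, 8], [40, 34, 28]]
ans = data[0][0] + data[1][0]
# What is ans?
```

Answer: 43

Derivation:
Trace (tracking ans):
data = [[3, 16, 8], [40, 34, 28]]  # -> data = [[3, 16, 8], [40, 34, 28]]
ans = data[0][0] + data[1][0]  # -> ans = 43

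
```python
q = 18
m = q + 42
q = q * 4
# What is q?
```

Answer: 72

Derivation:
Trace (tracking q):
q = 18  # -> q = 18
m = q + 42  # -> m = 60
q = q * 4  # -> q = 72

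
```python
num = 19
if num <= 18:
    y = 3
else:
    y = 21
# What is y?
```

Trace (tracking y):
num = 19  # -> num = 19
if num <= 18:  # condition is False
else:
    y = 21  # -> y = 21

Answer: 21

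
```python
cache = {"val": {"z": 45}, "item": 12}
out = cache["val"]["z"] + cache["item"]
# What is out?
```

Trace (tracking out):
cache = {'val': {'z': 45}, 'item': 12}  # -> cache = {'val': {'z': 45}, 'item': 12}
out = cache['val']['z'] + cache['item']  # -> out = 57

Answer: 57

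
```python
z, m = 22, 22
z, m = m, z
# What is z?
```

Answer: 22

Derivation:
Trace (tracking z):
z, m = (22, 22)  # -> z = 22, m = 22
z, m = (m, z)  # -> z = 22, m = 22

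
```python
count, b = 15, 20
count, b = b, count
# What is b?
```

Answer: 15

Derivation:
Trace (tracking b):
count, b = (15, 20)  # -> count = 15, b = 20
count, b = (b, count)  # -> count = 20, b = 15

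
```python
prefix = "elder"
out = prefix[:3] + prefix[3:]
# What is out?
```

Trace (tracking out):
prefix = 'elder'  # -> prefix = 'elder'
out = prefix[:3] + prefix[3:]  # -> out = 'elder'

Answer: 'elder'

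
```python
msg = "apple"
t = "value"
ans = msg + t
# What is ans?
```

Answer: 'applevalue'

Derivation:
Trace (tracking ans):
msg = 'apple'  # -> msg = 'apple'
t = 'value'  # -> t = 'value'
ans = msg + t  # -> ans = 'applevalue'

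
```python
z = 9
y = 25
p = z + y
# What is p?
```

Trace (tracking p):
z = 9  # -> z = 9
y = 25  # -> y = 25
p = z + y  # -> p = 34

Answer: 34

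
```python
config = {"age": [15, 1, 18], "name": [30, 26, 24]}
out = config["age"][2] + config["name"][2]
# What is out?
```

Trace (tracking out):
config = {'age': [15, 1, 18], 'name': [30, 26, 24]}  # -> config = {'age': [15, 1, 18], 'name': [30, 26, 24]}
out = config['age'][2] + config['name'][2]  # -> out = 42

Answer: 42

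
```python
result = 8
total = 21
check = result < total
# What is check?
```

Answer: True

Derivation:
Trace (tracking check):
result = 8  # -> result = 8
total = 21  # -> total = 21
check = result < total  # -> check = True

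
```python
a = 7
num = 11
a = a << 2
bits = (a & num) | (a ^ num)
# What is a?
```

Answer: 28

Derivation:
Trace (tracking a):
a = 7  # -> a = 7
num = 11  # -> num = 11
a = a << 2  # -> a = 28
bits = a & num | a ^ num  # -> bits = 31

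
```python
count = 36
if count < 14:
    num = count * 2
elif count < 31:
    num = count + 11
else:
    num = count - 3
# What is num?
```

Trace (tracking num):
count = 36  # -> count = 36
if count < 14:  # condition is False
elif count < 31:  # condition is False
else:
    num = count - 3  # -> num = 33

Answer: 33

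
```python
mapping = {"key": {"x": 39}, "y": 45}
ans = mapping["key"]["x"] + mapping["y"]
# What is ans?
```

Answer: 84

Derivation:
Trace (tracking ans):
mapping = {'key': {'x': 39}, 'y': 45}  # -> mapping = {'key': {'x': 39}, 'y': 45}
ans = mapping['key']['x'] + mapping['y']  # -> ans = 84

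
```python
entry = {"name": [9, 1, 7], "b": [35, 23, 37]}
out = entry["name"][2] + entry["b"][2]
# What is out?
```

Answer: 44

Derivation:
Trace (tracking out):
entry = {'name': [9, 1, 7], 'b': [35, 23, 37]}  # -> entry = {'name': [9, 1, 7], 'b': [35, 23, 37]}
out = entry['name'][2] + entry['b'][2]  # -> out = 44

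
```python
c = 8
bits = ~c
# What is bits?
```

Answer: -9

Derivation:
Trace (tracking bits):
c = 8  # -> c = 8
bits = ~c  # -> bits = -9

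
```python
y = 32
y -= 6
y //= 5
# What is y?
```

Answer: 5

Derivation:
Trace (tracking y):
y = 32  # -> y = 32
y -= 6  # -> y = 26
y //= 5  # -> y = 5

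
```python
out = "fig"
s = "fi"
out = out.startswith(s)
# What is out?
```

Trace (tracking out):
out = 'fig'  # -> out = 'fig'
s = 'fi'  # -> s = 'fi'
out = out.startswith(s)  # -> out = True

Answer: True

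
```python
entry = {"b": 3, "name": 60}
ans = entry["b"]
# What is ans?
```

Answer: 3

Derivation:
Trace (tracking ans):
entry = {'b': 3, 'name': 60}  # -> entry = {'b': 3, 'name': 60}
ans = entry['b']  # -> ans = 3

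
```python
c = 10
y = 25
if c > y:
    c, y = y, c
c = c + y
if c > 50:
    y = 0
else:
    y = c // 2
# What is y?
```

Answer: 17

Derivation:
Trace (tracking y):
c = 10  # -> c = 10
y = 25  # -> y = 25
if c > y:  # condition is False
c = c + y  # -> c = 35
if c > 50:  # condition is False
else:
    y = c // 2  # -> y = 17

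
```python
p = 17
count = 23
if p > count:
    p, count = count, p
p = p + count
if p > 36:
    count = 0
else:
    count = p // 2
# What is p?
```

Answer: 40

Derivation:
Trace (tracking p):
p = 17  # -> p = 17
count = 23  # -> count = 23
if p > count:  # condition is False
p = p + count  # -> p = 40
if p > 36:  # condition is True
    count = 0  # -> count = 0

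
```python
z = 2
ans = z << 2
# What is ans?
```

Answer: 8

Derivation:
Trace (tracking ans):
z = 2  # -> z = 2
ans = z << 2  # -> ans = 8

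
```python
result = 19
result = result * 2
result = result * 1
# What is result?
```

Answer: 38

Derivation:
Trace (tracking result):
result = 19  # -> result = 19
result = result * 2  # -> result = 38
result = result * 1  # -> result = 38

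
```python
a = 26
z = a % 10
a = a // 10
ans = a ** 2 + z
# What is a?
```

Answer: 2

Derivation:
Trace (tracking a):
a = 26  # -> a = 26
z = a % 10  # -> z = 6
a = a // 10  # -> a = 2
ans = a ** 2 + z  # -> ans = 10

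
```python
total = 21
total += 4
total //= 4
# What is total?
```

Answer: 6

Derivation:
Trace (tracking total):
total = 21  # -> total = 21
total += 4  # -> total = 25
total //= 4  # -> total = 6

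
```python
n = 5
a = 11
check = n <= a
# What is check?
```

Trace (tracking check):
n = 5  # -> n = 5
a = 11  # -> a = 11
check = n <= a  # -> check = True

Answer: True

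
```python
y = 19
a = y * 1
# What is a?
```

Answer: 19

Derivation:
Trace (tracking a):
y = 19  # -> y = 19
a = y * 1  # -> a = 19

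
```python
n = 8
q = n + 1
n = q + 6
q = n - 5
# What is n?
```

Answer: 15

Derivation:
Trace (tracking n):
n = 8  # -> n = 8
q = n + 1  # -> q = 9
n = q + 6  # -> n = 15
q = n - 5  # -> q = 10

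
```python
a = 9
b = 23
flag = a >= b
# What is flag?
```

Answer: False

Derivation:
Trace (tracking flag):
a = 9  # -> a = 9
b = 23  # -> b = 23
flag = a >= b  # -> flag = False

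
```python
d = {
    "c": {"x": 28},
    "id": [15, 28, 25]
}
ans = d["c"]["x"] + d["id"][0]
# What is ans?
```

Answer: 43

Derivation:
Trace (tracking ans):
d = {'c': {'x': 28}, 'id': [15, 28, 25]}  # -> d = {'c': {'x': 28}, 'id': [15, 28, 25]}
ans = d['c']['x'] + d['id'][0]  # -> ans = 43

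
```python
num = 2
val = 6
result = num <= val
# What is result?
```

Answer: True

Derivation:
Trace (tracking result):
num = 2  # -> num = 2
val = 6  # -> val = 6
result = num <= val  # -> result = True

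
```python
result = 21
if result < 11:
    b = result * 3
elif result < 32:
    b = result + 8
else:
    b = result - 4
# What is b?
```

Trace (tracking b):
result = 21  # -> result = 21
if result < 11:  # condition is False
elif result < 32:  # condition is True
    b = result + 8  # -> b = 29

Answer: 29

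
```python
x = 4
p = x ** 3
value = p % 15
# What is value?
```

Answer: 4

Derivation:
Trace (tracking value):
x = 4  # -> x = 4
p = x ** 3  # -> p = 64
value = p % 15  # -> value = 4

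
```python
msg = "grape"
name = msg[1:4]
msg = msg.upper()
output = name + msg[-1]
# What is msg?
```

Answer: 'GRAPE'

Derivation:
Trace (tracking msg):
msg = 'grape'  # -> msg = 'grape'
name = msg[1:4]  # -> name = 'rap'
msg = msg.upper()  # -> msg = 'GRAPE'
output = name + msg[-1]  # -> output = 'rapE'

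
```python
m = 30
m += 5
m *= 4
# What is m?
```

Answer: 140

Derivation:
Trace (tracking m):
m = 30  # -> m = 30
m += 5  # -> m = 35
m *= 4  # -> m = 140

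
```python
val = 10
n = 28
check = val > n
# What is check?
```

Trace (tracking check):
val = 10  # -> val = 10
n = 28  # -> n = 28
check = val > n  # -> check = False

Answer: False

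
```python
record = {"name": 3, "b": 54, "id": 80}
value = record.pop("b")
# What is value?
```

Answer: 54

Derivation:
Trace (tracking value):
record = {'name': 3, 'b': 54, 'id': 80}  # -> record = {'name': 3, 'b': 54, 'id': 80}
value = record.pop('b')  # -> value = 54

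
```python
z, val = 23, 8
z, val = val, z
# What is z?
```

Trace (tracking z):
z, val = (23, 8)  # -> z = 23, val = 8
z, val = (val, z)  # -> z = 8, val = 23

Answer: 8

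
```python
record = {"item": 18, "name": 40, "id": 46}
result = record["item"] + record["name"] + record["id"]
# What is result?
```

Answer: 104

Derivation:
Trace (tracking result):
record = {'item': 18, 'name': 40, 'id': 46}  # -> record = {'item': 18, 'name': 40, 'id': 46}
result = record['item'] + record['name'] + record['id']  # -> result = 104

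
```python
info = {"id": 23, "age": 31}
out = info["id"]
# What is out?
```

Answer: 23

Derivation:
Trace (tracking out):
info = {'id': 23, 'age': 31}  # -> info = {'id': 23, 'age': 31}
out = info['id']  # -> out = 23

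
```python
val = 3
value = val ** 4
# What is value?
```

Answer: 81

Derivation:
Trace (tracking value):
val = 3  # -> val = 3
value = val ** 4  # -> value = 81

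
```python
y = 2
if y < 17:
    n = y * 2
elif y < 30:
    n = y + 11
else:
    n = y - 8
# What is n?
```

Answer: 4

Derivation:
Trace (tracking n):
y = 2  # -> y = 2
if y < 17:  # condition is True
    n = y * 2  # -> n = 4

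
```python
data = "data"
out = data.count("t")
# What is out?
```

Answer: 1

Derivation:
Trace (tracking out):
data = 'data'  # -> data = 'data'
out = data.count('t')  # -> out = 1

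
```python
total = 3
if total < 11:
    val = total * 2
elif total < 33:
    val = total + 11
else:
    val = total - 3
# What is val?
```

Trace (tracking val):
total = 3  # -> total = 3
if total < 11:  # condition is True
    val = total * 2  # -> val = 6

Answer: 6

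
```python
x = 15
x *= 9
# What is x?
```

Trace (tracking x):
x = 15  # -> x = 15
x *= 9  # -> x = 135

Answer: 135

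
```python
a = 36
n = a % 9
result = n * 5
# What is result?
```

Answer: 0

Derivation:
Trace (tracking result):
a = 36  # -> a = 36
n = a % 9  # -> n = 0
result = n * 5  # -> result = 0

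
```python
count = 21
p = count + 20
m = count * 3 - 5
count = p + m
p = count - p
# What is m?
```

Answer: 58

Derivation:
Trace (tracking m):
count = 21  # -> count = 21
p = count + 20  # -> p = 41
m = count * 3 - 5  # -> m = 58
count = p + m  # -> count = 99
p = count - p  # -> p = 58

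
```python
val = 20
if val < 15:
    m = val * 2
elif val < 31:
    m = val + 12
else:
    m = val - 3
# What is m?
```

Answer: 32

Derivation:
Trace (tracking m):
val = 20  # -> val = 20
if val < 15:  # condition is False
elif val < 31:  # condition is True
    m = val + 12  # -> m = 32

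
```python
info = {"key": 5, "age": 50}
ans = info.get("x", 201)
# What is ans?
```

Trace (tracking ans):
info = {'key': 5, 'age': 50}  # -> info = {'key': 5, 'age': 50}
ans = info.get('x', 201)  # -> ans = 201

Answer: 201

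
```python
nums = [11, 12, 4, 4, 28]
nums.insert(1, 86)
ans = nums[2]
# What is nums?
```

Answer: [11, 86, 12, 4, 4, 28]

Derivation:
Trace (tracking nums):
nums = [11, 12, 4, 4, 28]  # -> nums = [11, 12, 4, 4, 28]
nums.insert(1, 86)  # -> nums = [11, 86, 12, 4, 4, 28]
ans = nums[2]  # -> ans = 12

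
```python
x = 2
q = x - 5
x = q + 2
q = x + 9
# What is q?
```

Trace (tracking q):
x = 2  # -> x = 2
q = x - 5  # -> q = -3
x = q + 2  # -> x = -1
q = x + 9  # -> q = 8

Answer: 8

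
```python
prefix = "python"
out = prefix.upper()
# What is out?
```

Trace (tracking out):
prefix = 'python'  # -> prefix = 'python'
out = prefix.upper()  # -> out = 'PYTHON'

Answer: 'PYTHON'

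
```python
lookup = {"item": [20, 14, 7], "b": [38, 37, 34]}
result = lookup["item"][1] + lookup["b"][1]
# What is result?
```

Trace (tracking result):
lookup = {'item': [20, 14, 7], 'b': [38, 37, 34]}  # -> lookup = {'item': [20, 14, 7], 'b': [38, 37, 34]}
result = lookup['item'][1] + lookup['b'][1]  # -> result = 51

Answer: 51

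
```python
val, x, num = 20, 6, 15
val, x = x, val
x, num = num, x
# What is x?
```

Answer: 15

Derivation:
Trace (tracking x):
val, x, num = (20, 6, 15)  # -> val = 20, x = 6, num = 15
val, x = (x, val)  # -> val = 6, x = 20
x, num = (num, x)  # -> x = 15, num = 20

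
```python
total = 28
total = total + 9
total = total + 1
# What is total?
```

Trace (tracking total):
total = 28  # -> total = 28
total = total + 9  # -> total = 37
total = total + 1  # -> total = 38

Answer: 38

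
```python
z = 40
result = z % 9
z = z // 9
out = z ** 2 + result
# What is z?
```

Trace (tracking z):
z = 40  # -> z = 40
result = z % 9  # -> result = 4
z = z // 9  # -> z = 4
out = z ** 2 + result  # -> out = 20

Answer: 4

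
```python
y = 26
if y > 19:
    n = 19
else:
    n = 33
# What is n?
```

Answer: 19

Derivation:
Trace (tracking n):
y = 26  # -> y = 26
if y > 19:  # condition is True
    n = 19  # -> n = 19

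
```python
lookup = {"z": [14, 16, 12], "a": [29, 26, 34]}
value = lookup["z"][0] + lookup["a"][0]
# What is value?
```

Answer: 43

Derivation:
Trace (tracking value):
lookup = {'z': [14, 16, 12], 'a': [29, 26, 34]}  # -> lookup = {'z': [14, 16, 12], 'a': [29, 26, 34]}
value = lookup['z'][0] + lookup['a'][0]  # -> value = 43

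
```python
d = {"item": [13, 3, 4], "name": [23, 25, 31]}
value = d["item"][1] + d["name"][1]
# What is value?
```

Trace (tracking value):
d = {'item': [13, 3, 4], 'name': [23, 25, 31]}  # -> d = {'item': [13, 3, 4], 'name': [23, 25, 31]}
value = d['item'][1] + d['name'][1]  # -> value = 28

Answer: 28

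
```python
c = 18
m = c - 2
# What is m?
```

Trace (tracking m):
c = 18  # -> c = 18
m = c - 2  # -> m = 16

Answer: 16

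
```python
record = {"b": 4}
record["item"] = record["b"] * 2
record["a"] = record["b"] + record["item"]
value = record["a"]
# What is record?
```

Answer: {'b': 4, 'item': 8, 'a': 12}

Derivation:
Trace (tracking record):
record = {'b': 4}  # -> record = {'b': 4}
record['item'] = record['b'] * 2  # -> record = {'b': 4, 'item': 8}
record['a'] = record['b'] + record['item']  # -> record = {'b': 4, 'item': 8, 'a': 12}
value = record['a']  # -> value = 12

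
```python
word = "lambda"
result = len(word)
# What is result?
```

Answer: 6

Derivation:
Trace (tracking result):
word = 'lambda'  # -> word = 'lambda'
result = len(word)  # -> result = 6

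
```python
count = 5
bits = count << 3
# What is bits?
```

Trace (tracking bits):
count = 5  # -> count = 5
bits = count << 3  # -> bits = 40

Answer: 40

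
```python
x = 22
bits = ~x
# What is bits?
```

Trace (tracking bits):
x = 22  # -> x = 22
bits = ~x  # -> bits = -23

Answer: -23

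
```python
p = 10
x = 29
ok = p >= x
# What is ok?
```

Answer: False

Derivation:
Trace (tracking ok):
p = 10  # -> p = 10
x = 29  # -> x = 29
ok = p >= x  # -> ok = False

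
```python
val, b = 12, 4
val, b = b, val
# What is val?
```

Answer: 4

Derivation:
Trace (tracking val):
val, b = (12, 4)  # -> val = 12, b = 4
val, b = (b, val)  # -> val = 4, b = 12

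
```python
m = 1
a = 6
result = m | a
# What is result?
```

Answer: 7

Derivation:
Trace (tracking result):
m = 1  # -> m = 1
a = 6  # -> a = 6
result = m | a  # -> result = 7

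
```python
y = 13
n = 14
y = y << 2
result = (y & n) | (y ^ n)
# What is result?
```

Answer: 62

Derivation:
Trace (tracking result):
y = 13  # -> y = 13
n = 14  # -> n = 14
y = y << 2  # -> y = 52
result = y & n | y ^ n  # -> result = 62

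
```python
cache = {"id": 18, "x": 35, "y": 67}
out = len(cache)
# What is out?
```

Trace (tracking out):
cache = {'id': 18, 'x': 35, 'y': 67}  # -> cache = {'id': 18, 'x': 35, 'y': 67}
out = len(cache)  # -> out = 3

Answer: 3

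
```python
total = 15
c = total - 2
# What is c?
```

Answer: 13

Derivation:
Trace (tracking c):
total = 15  # -> total = 15
c = total - 2  # -> c = 13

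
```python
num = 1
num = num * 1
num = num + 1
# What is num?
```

Answer: 2

Derivation:
Trace (tracking num):
num = 1  # -> num = 1
num = num * 1  # -> num = 1
num = num + 1  # -> num = 2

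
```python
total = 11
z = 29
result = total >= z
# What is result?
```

Answer: False

Derivation:
Trace (tracking result):
total = 11  # -> total = 11
z = 29  # -> z = 29
result = total >= z  # -> result = False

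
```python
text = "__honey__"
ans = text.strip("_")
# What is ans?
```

Answer: 'honey'

Derivation:
Trace (tracking ans):
text = '__honey__'  # -> text = '__honey__'
ans = text.strip('_')  # -> ans = 'honey'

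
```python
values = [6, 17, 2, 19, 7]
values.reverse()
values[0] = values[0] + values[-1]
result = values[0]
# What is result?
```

Answer: 13

Derivation:
Trace (tracking result):
values = [6, 17, 2, 19, 7]  # -> values = [6, 17, 2, 19, 7]
values.reverse()  # -> values = [7, 19, 2, 17, 6]
values[0] = values[0] + values[-1]  # -> values = [13, 19, 2, 17, 6]
result = values[0]  # -> result = 13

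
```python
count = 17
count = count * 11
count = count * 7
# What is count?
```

Answer: 1309

Derivation:
Trace (tracking count):
count = 17  # -> count = 17
count = count * 11  # -> count = 187
count = count * 7  # -> count = 1309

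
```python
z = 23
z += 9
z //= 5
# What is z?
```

Answer: 6

Derivation:
Trace (tracking z):
z = 23  # -> z = 23
z += 9  # -> z = 32
z //= 5  # -> z = 6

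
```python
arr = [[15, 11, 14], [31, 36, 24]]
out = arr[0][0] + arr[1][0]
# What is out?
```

Trace (tracking out):
arr = [[15, 11, 14], [31, 36, 24]]  # -> arr = [[15, 11, 14], [31, 36, 24]]
out = arr[0][0] + arr[1][0]  # -> out = 46

Answer: 46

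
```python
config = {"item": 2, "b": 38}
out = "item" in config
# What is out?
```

Answer: True

Derivation:
Trace (tracking out):
config = {'item': 2, 'b': 38}  # -> config = {'item': 2, 'b': 38}
out = 'item' in config  # -> out = True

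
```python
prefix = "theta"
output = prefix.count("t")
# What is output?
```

Answer: 2

Derivation:
Trace (tracking output):
prefix = 'theta'  # -> prefix = 'theta'
output = prefix.count('t')  # -> output = 2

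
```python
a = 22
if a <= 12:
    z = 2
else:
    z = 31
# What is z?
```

Answer: 31

Derivation:
Trace (tracking z):
a = 22  # -> a = 22
if a <= 12:  # condition is False
else:
    z = 31  # -> z = 31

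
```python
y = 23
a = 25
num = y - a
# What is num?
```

Trace (tracking num):
y = 23  # -> y = 23
a = 25  # -> a = 25
num = y - a  # -> num = -2

Answer: -2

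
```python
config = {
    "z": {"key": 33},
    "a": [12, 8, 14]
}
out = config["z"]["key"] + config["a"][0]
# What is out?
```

Answer: 45

Derivation:
Trace (tracking out):
config = {'z': {'key': 33}, 'a': [12, 8, 14]}  # -> config = {'z': {'key': 33}, 'a': [12, 8, 14]}
out = config['z']['key'] + config['a'][0]  # -> out = 45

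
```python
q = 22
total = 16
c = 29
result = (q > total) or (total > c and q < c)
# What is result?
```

Trace (tracking result):
q = 22  # -> q = 22
total = 16  # -> total = 16
c = 29  # -> c = 29
result = q > total or (total > c and q < c)  # -> result = True

Answer: True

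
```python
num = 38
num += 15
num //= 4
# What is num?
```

Trace (tracking num):
num = 38  # -> num = 38
num += 15  # -> num = 53
num //= 4  # -> num = 13

Answer: 13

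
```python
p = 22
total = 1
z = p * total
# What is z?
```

Trace (tracking z):
p = 22  # -> p = 22
total = 1  # -> total = 1
z = p * total  # -> z = 22

Answer: 22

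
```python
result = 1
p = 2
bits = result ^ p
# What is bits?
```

Answer: 3

Derivation:
Trace (tracking bits):
result = 1  # -> result = 1
p = 2  # -> p = 2
bits = result ^ p  # -> bits = 3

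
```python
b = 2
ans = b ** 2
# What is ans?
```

Answer: 4

Derivation:
Trace (tracking ans):
b = 2  # -> b = 2
ans = b ** 2  # -> ans = 4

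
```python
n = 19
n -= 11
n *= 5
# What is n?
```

Answer: 40

Derivation:
Trace (tracking n):
n = 19  # -> n = 19
n -= 11  # -> n = 8
n *= 5  # -> n = 40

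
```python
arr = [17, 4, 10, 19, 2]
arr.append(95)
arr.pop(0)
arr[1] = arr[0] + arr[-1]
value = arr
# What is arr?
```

Trace (tracking arr):
arr = [17, 4, 10, 19, 2]  # -> arr = [17, 4, 10, 19, 2]
arr.append(95)  # -> arr = [17, 4, 10, 19, 2, 95]
arr.pop(0)  # -> arr = [4, 10, 19, 2, 95]
arr[1] = arr[0] + arr[-1]  # -> arr = [4, 99, 19, 2, 95]
value = arr  # -> value = [4, 99, 19, 2, 95]

Answer: [4, 99, 19, 2, 95]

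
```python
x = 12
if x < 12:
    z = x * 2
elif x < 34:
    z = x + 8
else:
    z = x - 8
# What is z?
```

Trace (tracking z):
x = 12  # -> x = 12
if x < 12:  # condition is False
elif x < 34:  # condition is True
    z = x + 8  # -> z = 20

Answer: 20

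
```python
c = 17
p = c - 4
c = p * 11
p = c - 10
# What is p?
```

Trace (tracking p):
c = 17  # -> c = 17
p = c - 4  # -> p = 13
c = p * 11  # -> c = 143
p = c - 10  # -> p = 133

Answer: 133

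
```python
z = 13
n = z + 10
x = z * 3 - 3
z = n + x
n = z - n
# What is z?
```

Answer: 59

Derivation:
Trace (tracking z):
z = 13  # -> z = 13
n = z + 10  # -> n = 23
x = z * 3 - 3  # -> x = 36
z = n + x  # -> z = 59
n = z - n  # -> n = 36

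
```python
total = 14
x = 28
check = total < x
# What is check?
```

Answer: True

Derivation:
Trace (tracking check):
total = 14  # -> total = 14
x = 28  # -> x = 28
check = total < x  # -> check = True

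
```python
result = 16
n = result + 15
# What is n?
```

Answer: 31

Derivation:
Trace (tracking n):
result = 16  # -> result = 16
n = result + 15  # -> n = 31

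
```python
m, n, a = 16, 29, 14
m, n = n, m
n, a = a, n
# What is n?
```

Answer: 14

Derivation:
Trace (tracking n):
m, n, a = (16, 29, 14)  # -> m = 16, n = 29, a = 14
m, n = (n, m)  # -> m = 29, n = 16
n, a = (a, n)  # -> n = 14, a = 16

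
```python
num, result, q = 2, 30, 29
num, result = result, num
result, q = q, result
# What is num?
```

Trace (tracking num):
num, result, q = (2, 30, 29)  # -> num = 2, result = 30, q = 29
num, result = (result, num)  # -> num = 30, result = 2
result, q = (q, result)  # -> result = 29, q = 2

Answer: 30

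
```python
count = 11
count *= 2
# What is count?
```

Answer: 22

Derivation:
Trace (tracking count):
count = 11  # -> count = 11
count *= 2  # -> count = 22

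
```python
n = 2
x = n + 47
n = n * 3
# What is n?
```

Trace (tracking n):
n = 2  # -> n = 2
x = n + 47  # -> x = 49
n = n * 3  # -> n = 6

Answer: 6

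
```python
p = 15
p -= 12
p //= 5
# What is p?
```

Trace (tracking p):
p = 15  # -> p = 15
p -= 12  # -> p = 3
p //= 5  # -> p = 0

Answer: 0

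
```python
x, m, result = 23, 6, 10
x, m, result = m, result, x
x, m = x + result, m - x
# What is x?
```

Trace (tracking x):
x, m, result = (23, 6, 10)  # -> x = 23, m = 6, result = 10
x, m, result = (m, result, x)  # -> x = 6, m = 10, result = 23
x, m = (x + result, m - x)  # -> x = 29, m = 4

Answer: 29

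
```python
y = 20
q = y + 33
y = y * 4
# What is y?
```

Answer: 80

Derivation:
Trace (tracking y):
y = 20  # -> y = 20
q = y + 33  # -> q = 53
y = y * 4  # -> y = 80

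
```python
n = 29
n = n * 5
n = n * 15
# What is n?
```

Answer: 2175

Derivation:
Trace (tracking n):
n = 29  # -> n = 29
n = n * 5  # -> n = 145
n = n * 15  # -> n = 2175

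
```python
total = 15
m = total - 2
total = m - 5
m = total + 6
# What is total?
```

Trace (tracking total):
total = 15  # -> total = 15
m = total - 2  # -> m = 13
total = m - 5  # -> total = 8
m = total + 6  # -> m = 14

Answer: 8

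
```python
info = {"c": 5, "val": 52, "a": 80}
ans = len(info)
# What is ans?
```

Answer: 3

Derivation:
Trace (tracking ans):
info = {'c': 5, 'val': 52, 'a': 80}  # -> info = {'c': 5, 'val': 52, 'a': 80}
ans = len(info)  # -> ans = 3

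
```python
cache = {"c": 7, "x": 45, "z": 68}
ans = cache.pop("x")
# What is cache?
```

Trace (tracking cache):
cache = {'c': 7, 'x': 45, 'z': 68}  # -> cache = {'c': 7, 'x': 45, 'z': 68}
ans = cache.pop('x')  # -> ans = 45

Answer: {'c': 7, 'z': 68}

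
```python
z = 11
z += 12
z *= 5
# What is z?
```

Answer: 115

Derivation:
Trace (tracking z):
z = 11  # -> z = 11
z += 12  # -> z = 23
z *= 5  # -> z = 115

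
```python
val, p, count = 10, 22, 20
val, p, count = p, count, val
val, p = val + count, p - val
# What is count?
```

Trace (tracking count):
val, p, count = (10, 22, 20)  # -> val = 10, p = 22, count = 20
val, p, count = (p, count, val)  # -> val = 22, p = 20, count = 10
val, p = (val + count, p - val)  # -> val = 32, p = -2

Answer: 10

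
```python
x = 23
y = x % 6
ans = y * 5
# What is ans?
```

Answer: 25

Derivation:
Trace (tracking ans):
x = 23  # -> x = 23
y = x % 6  # -> y = 5
ans = y * 5  # -> ans = 25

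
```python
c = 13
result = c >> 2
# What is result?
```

Answer: 3

Derivation:
Trace (tracking result):
c = 13  # -> c = 13
result = c >> 2  # -> result = 3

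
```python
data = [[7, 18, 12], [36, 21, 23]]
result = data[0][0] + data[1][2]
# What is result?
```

Answer: 30

Derivation:
Trace (tracking result):
data = [[7, 18, 12], [36, 21, 23]]  # -> data = [[7, 18, 12], [36, 21, 23]]
result = data[0][0] + data[1][2]  # -> result = 30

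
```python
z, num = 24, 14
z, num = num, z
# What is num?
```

Answer: 24

Derivation:
Trace (tracking num):
z, num = (24, 14)  # -> z = 24, num = 14
z, num = (num, z)  # -> z = 14, num = 24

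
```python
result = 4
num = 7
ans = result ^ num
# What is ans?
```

Trace (tracking ans):
result = 4  # -> result = 4
num = 7  # -> num = 7
ans = result ^ num  # -> ans = 3

Answer: 3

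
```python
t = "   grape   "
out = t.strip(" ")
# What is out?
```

Answer: 'grape'

Derivation:
Trace (tracking out):
t = '   grape   '  # -> t = '   grape   '
out = t.strip(' ')  # -> out = 'grape'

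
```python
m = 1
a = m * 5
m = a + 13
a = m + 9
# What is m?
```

Trace (tracking m):
m = 1  # -> m = 1
a = m * 5  # -> a = 5
m = a + 13  # -> m = 18
a = m + 9  # -> a = 27

Answer: 18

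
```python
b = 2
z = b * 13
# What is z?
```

Trace (tracking z):
b = 2  # -> b = 2
z = b * 13  # -> z = 26

Answer: 26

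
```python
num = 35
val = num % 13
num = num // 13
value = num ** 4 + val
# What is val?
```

Answer: 9

Derivation:
Trace (tracking val):
num = 35  # -> num = 35
val = num % 13  # -> val = 9
num = num // 13  # -> num = 2
value = num ** 4 + val  # -> value = 25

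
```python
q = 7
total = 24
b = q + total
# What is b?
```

Trace (tracking b):
q = 7  # -> q = 7
total = 24  # -> total = 24
b = q + total  # -> b = 31

Answer: 31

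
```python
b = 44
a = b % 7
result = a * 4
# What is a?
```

Trace (tracking a):
b = 44  # -> b = 44
a = b % 7  # -> a = 2
result = a * 4  # -> result = 8

Answer: 2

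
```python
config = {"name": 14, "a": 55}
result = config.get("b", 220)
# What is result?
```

Answer: 220

Derivation:
Trace (tracking result):
config = {'name': 14, 'a': 55}  # -> config = {'name': 14, 'a': 55}
result = config.get('b', 220)  # -> result = 220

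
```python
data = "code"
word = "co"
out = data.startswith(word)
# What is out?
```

Trace (tracking out):
data = 'code'  # -> data = 'code'
word = 'co'  # -> word = 'co'
out = data.startswith(word)  # -> out = True

Answer: True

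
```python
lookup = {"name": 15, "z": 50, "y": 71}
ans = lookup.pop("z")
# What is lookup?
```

Answer: {'name': 15, 'y': 71}

Derivation:
Trace (tracking lookup):
lookup = {'name': 15, 'z': 50, 'y': 71}  # -> lookup = {'name': 15, 'z': 50, 'y': 71}
ans = lookup.pop('z')  # -> ans = 50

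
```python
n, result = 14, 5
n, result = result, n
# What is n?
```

Trace (tracking n):
n, result = (14, 5)  # -> n = 14, result = 5
n, result = (result, n)  # -> n = 5, result = 14

Answer: 5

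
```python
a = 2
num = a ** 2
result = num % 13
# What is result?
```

Trace (tracking result):
a = 2  # -> a = 2
num = a ** 2  # -> num = 4
result = num % 13  # -> result = 4

Answer: 4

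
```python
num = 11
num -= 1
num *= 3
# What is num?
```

Answer: 30

Derivation:
Trace (tracking num):
num = 11  # -> num = 11
num -= 1  # -> num = 10
num *= 3  # -> num = 30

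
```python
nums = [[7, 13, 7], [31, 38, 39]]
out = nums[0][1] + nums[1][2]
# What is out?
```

Answer: 52

Derivation:
Trace (tracking out):
nums = [[7, 13, 7], [31, 38, 39]]  # -> nums = [[7, 13, 7], [31, 38, 39]]
out = nums[0][1] + nums[1][2]  # -> out = 52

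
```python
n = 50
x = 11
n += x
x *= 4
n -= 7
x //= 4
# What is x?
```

Answer: 11

Derivation:
Trace (tracking x):
n = 50  # -> n = 50
x = 11  # -> x = 11
n += x  # -> n = 61
x *= 4  # -> x = 44
n -= 7  # -> n = 54
x //= 4  # -> x = 11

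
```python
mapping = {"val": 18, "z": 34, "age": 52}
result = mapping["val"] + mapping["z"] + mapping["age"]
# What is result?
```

Answer: 104

Derivation:
Trace (tracking result):
mapping = {'val': 18, 'z': 34, 'age': 52}  # -> mapping = {'val': 18, 'z': 34, 'age': 52}
result = mapping['val'] + mapping['z'] + mapping['age']  # -> result = 104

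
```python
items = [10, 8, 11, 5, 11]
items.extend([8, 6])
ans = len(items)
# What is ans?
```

Answer: 7

Derivation:
Trace (tracking ans):
items = [10, 8, 11, 5, 11]  # -> items = [10, 8, 11, 5, 11]
items.extend([8, 6])  # -> items = [10, 8, 11, 5, 11, 8, 6]
ans = len(items)  # -> ans = 7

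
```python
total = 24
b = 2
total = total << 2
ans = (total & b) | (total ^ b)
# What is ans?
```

Answer: 98

Derivation:
Trace (tracking ans):
total = 24  # -> total = 24
b = 2  # -> b = 2
total = total << 2  # -> total = 96
ans = total & b | total ^ b  # -> ans = 98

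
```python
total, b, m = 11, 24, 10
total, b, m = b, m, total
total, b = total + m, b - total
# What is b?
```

Trace (tracking b):
total, b, m = (11, 24, 10)  # -> total = 11, b = 24, m = 10
total, b, m = (b, m, total)  # -> total = 24, b = 10, m = 11
total, b = (total + m, b - total)  # -> total = 35, b = -14

Answer: -14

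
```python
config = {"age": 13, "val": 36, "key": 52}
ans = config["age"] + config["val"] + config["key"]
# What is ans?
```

Trace (tracking ans):
config = {'age': 13, 'val': 36, 'key': 52}  # -> config = {'age': 13, 'val': 36, 'key': 52}
ans = config['age'] + config['val'] + config['key']  # -> ans = 101

Answer: 101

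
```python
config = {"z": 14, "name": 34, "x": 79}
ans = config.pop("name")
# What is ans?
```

Trace (tracking ans):
config = {'z': 14, 'name': 34, 'x': 79}  # -> config = {'z': 14, 'name': 34, 'x': 79}
ans = config.pop('name')  # -> ans = 34

Answer: 34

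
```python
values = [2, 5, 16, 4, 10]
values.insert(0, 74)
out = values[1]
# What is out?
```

Answer: 2

Derivation:
Trace (tracking out):
values = [2, 5, 16, 4, 10]  # -> values = [2, 5, 16, 4, 10]
values.insert(0, 74)  # -> values = [74, 2, 5, 16, 4, 10]
out = values[1]  # -> out = 2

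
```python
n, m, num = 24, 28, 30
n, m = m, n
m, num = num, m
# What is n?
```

Trace (tracking n):
n, m, num = (24, 28, 30)  # -> n = 24, m = 28, num = 30
n, m = (m, n)  # -> n = 28, m = 24
m, num = (num, m)  # -> m = 30, num = 24

Answer: 28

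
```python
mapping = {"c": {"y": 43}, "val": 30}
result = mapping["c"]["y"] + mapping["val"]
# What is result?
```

Trace (tracking result):
mapping = {'c': {'y': 43}, 'val': 30}  # -> mapping = {'c': {'y': 43}, 'val': 30}
result = mapping['c']['y'] + mapping['val']  # -> result = 73

Answer: 73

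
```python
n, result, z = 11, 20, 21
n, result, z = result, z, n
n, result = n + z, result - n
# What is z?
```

Answer: 11

Derivation:
Trace (tracking z):
n, result, z = (11, 20, 21)  # -> n = 11, result = 20, z = 21
n, result, z = (result, z, n)  # -> n = 20, result = 21, z = 11
n, result = (n + z, result - n)  # -> n = 31, result = 1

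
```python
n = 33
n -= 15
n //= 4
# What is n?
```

Answer: 4

Derivation:
Trace (tracking n):
n = 33  # -> n = 33
n -= 15  # -> n = 18
n //= 4  # -> n = 4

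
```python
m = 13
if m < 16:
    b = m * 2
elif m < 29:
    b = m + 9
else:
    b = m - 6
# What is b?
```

Answer: 26

Derivation:
Trace (tracking b):
m = 13  # -> m = 13
if m < 16:  # condition is True
    b = m * 2  # -> b = 26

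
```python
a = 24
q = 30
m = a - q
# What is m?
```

Answer: -6

Derivation:
Trace (tracking m):
a = 24  # -> a = 24
q = 30  # -> q = 30
m = a - q  # -> m = -6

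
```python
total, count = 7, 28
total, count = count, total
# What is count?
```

Answer: 7

Derivation:
Trace (tracking count):
total, count = (7, 28)  # -> total = 7, count = 28
total, count = (count, total)  # -> total = 28, count = 7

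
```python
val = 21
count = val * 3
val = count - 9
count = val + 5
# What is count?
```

Trace (tracking count):
val = 21  # -> val = 21
count = val * 3  # -> count = 63
val = count - 9  # -> val = 54
count = val + 5  # -> count = 59

Answer: 59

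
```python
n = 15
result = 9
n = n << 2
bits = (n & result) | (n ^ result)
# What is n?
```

Answer: 60

Derivation:
Trace (tracking n):
n = 15  # -> n = 15
result = 9  # -> result = 9
n = n << 2  # -> n = 60
bits = n & result | n ^ result  # -> bits = 61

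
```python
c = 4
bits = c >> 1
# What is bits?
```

Answer: 2

Derivation:
Trace (tracking bits):
c = 4  # -> c = 4
bits = c >> 1  # -> bits = 2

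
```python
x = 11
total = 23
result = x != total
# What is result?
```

Answer: True

Derivation:
Trace (tracking result):
x = 11  # -> x = 11
total = 23  # -> total = 23
result = x != total  # -> result = True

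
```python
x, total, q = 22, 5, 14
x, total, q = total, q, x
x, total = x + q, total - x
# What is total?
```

Answer: 9

Derivation:
Trace (tracking total):
x, total, q = (22, 5, 14)  # -> x = 22, total = 5, q = 14
x, total, q = (total, q, x)  # -> x = 5, total = 14, q = 22
x, total = (x + q, total - x)  # -> x = 27, total = 9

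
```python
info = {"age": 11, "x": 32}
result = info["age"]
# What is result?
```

Trace (tracking result):
info = {'age': 11, 'x': 32}  # -> info = {'age': 11, 'x': 32}
result = info['age']  # -> result = 11

Answer: 11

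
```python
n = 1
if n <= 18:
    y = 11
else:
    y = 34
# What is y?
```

Trace (tracking y):
n = 1  # -> n = 1
if n <= 18:  # condition is True
    y = 11  # -> y = 11

Answer: 11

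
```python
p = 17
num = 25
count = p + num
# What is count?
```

Trace (tracking count):
p = 17  # -> p = 17
num = 25  # -> num = 25
count = p + num  # -> count = 42

Answer: 42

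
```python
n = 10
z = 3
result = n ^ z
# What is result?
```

Answer: 9

Derivation:
Trace (tracking result):
n = 10  # -> n = 10
z = 3  # -> z = 3
result = n ^ z  # -> result = 9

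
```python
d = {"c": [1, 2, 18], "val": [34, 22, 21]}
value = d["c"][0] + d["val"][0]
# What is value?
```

Trace (tracking value):
d = {'c': [1, 2, 18], 'val': [34, 22, 21]}  # -> d = {'c': [1, 2, 18], 'val': [34, 22, 21]}
value = d['c'][0] + d['val'][0]  # -> value = 35

Answer: 35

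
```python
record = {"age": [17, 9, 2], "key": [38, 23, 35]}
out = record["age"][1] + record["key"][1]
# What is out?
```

Trace (tracking out):
record = {'age': [17, 9, 2], 'key': [38, 23, 35]}  # -> record = {'age': [17, 9, 2], 'key': [38, 23, 35]}
out = record['age'][1] + record['key'][1]  # -> out = 32

Answer: 32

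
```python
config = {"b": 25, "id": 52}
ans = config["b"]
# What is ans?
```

Trace (tracking ans):
config = {'b': 25, 'id': 52}  # -> config = {'b': 25, 'id': 52}
ans = config['b']  # -> ans = 25

Answer: 25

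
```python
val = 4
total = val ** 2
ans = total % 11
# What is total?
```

Answer: 16

Derivation:
Trace (tracking total):
val = 4  # -> val = 4
total = val ** 2  # -> total = 16
ans = total % 11  # -> ans = 5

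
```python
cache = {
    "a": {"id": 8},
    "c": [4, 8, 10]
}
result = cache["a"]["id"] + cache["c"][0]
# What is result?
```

Answer: 12

Derivation:
Trace (tracking result):
cache = {'a': {'id': 8}, 'c': [4, 8, 10]}  # -> cache = {'a': {'id': 8}, 'c': [4, 8, 10]}
result = cache['a']['id'] + cache['c'][0]  # -> result = 12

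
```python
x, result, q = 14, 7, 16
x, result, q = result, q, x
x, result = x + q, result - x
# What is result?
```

Answer: 9

Derivation:
Trace (tracking result):
x, result, q = (14, 7, 16)  # -> x = 14, result = 7, q = 16
x, result, q = (result, q, x)  # -> x = 7, result = 16, q = 14
x, result = (x + q, result - x)  # -> x = 21, result = 9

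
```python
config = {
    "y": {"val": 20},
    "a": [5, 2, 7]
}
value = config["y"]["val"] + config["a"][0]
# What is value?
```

Answer: 25

Derivation:
Trace (tracking value):
config = {'y': {'val': 20}, 'a': [5, 2, 7]}  # -> config = {'y': {'val': 20}, 'a': [5, 2, 7]}
value = config['y']['val'] + config['a'][0]  # -> value = 25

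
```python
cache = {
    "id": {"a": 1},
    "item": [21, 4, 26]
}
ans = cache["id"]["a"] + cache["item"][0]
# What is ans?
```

Trace (tracking ans):
cache = {'id': {'a': 1}, 'item': [21, 4, 26]}  # -> cache = {'id': {'a': 1}, 'item': [21, 4, 26]}
ans = cache['id']['a'] + cache['item'][0]  # -> ans = 22

Answer: 22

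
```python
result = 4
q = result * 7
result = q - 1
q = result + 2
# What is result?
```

Trace (tracking result):
result = 4  # -> result = 4
q = result * 7  # -> q = 28
result = q - 1  # -> result = 27
q = result + 2  # -> q = 29

Answer: 27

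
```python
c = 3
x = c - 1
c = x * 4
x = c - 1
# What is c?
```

Trace (tracking c):
c = 3  # -> c = 3
x = c - 1  # -> x = 2
c = x * 4  # -> c = 8
x = c - 1  # -> x = 7

Answer: 8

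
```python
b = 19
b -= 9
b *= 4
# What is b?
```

Trace (tracking b):
b = 19  # -> b = 19
b -= 9  # -> b = 10
b *= 4  # -> b = 40

Answer: 40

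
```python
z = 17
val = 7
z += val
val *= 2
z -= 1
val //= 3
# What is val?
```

Answer: 4

Derivation:
Trace (tracking val):
z = 17  # -> z = 17
val = 7  # -> val = 7
z += val  # -> z = 24
val *= 2  # -> val = 14
z -= 1  # -> z = 23
val //= 3  # -> val = 4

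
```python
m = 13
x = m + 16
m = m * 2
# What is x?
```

Trace (tracking x):
m = 13  # -> m = 13
x = m + 16  # -> x = 29
m = m * 2  # -> m = 26

Answer: 29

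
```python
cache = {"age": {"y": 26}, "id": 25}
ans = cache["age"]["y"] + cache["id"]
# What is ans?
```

Answer: 51

Derivation:
Trace (tracking ans):
cache = {'age': {'y': 26}, 'id': 25}  # -> cache = {'age': {'y': 26}, 'id': 25}
ans = cache['age']['y'] + cache['id']  # -> ans = 51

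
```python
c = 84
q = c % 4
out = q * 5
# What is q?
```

Trace (tracking q):
c = 84  # -> c = 84
q = c % 4  # -> q = 0
out = q * 5  # -> out = 0

Answer: 0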